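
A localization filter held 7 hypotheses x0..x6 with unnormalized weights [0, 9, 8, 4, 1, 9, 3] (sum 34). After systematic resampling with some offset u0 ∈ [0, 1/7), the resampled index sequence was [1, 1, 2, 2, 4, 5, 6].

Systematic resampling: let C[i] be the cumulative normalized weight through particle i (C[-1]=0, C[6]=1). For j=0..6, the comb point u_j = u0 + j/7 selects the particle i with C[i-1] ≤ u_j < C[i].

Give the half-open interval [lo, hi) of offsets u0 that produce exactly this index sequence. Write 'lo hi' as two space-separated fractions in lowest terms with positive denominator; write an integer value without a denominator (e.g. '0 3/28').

C = [0, 9/34, 1/2, 21/34, 11/17, 31/34, 1]
j=0 picked index 1: u0 ∈ [0, 9/34)
j=1 picked index 1: u0 ∈ [-1/7, 29/238)
j=2 picked index 2: u0 ∈ [-5/238, 3/14)
j=3 picked index 2: u0 ∈ [-39/238, 1/14)
j=4 picked index 4: u0 ∈ [11/238, 9/119)
j=5 picked index 5: u0 ∈ [-8/119, 47/238)
j=6 picked index 6: u0 ∈ [13/238, 1/7)
intersection: [13/238, 1/14)

13/238 1/14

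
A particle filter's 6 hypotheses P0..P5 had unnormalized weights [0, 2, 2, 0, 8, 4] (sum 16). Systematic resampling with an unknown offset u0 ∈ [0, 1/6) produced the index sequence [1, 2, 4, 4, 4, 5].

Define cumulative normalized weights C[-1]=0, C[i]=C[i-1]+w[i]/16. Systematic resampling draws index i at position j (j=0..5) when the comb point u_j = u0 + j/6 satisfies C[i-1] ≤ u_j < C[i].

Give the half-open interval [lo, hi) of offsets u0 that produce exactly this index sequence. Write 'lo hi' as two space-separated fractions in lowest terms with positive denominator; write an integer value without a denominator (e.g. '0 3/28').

C = [0, 1/8, 1/4, 1/4, 3/4, 1]
j=0 picked index 1: u0 ∈ [0, 1/8)
j=1 picked index 2: u0 ∈ [-1/24, 1/12)
j=2 picked index 4: u0 ∈ [-1/12, 5/12)
j=3 picked index 4: u0 ∈ [-1/4, 1/4)
j=4 picked index 4: u0 ∈ [-5/12, 1/12)
j=5 picked index 5: u0 ∈ [-1/12, 1/6)
intersection: [0, 1/12)

0 1/12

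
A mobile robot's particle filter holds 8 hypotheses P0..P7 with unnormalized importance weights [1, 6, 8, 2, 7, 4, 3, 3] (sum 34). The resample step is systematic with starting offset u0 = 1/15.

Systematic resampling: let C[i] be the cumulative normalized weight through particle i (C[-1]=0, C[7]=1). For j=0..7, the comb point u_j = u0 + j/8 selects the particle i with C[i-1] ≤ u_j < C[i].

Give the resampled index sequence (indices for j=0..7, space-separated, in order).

C = [1/34, 7/34, 15/34, 1/2, 12/17, 14/17, 31/34, 1]
j=0: u_0=1/15 ∈ [1/34, 7/34) → index 1
j=1: u_1=23/120 ∈ [1/34, 7/34) → index 1
j=2: u_2=19/60 ∈ [7/34, 15/34) → index 2
j=3: u_3=53/120 ∈ [15/34, 1/2) → index 3
j=4: u_4=17/30 ∈ [1/2, 12/17) → index 4
j=5: u_5=83/120 ∈ [1/2, 12/17) → index 4
j=6: u_6=49/60 ∈ [12/17, 14/17) → index 5
j=7: u_7=113/120 ∈ [31/34, 1) → index 7

1 1 2 3 4 4 5 7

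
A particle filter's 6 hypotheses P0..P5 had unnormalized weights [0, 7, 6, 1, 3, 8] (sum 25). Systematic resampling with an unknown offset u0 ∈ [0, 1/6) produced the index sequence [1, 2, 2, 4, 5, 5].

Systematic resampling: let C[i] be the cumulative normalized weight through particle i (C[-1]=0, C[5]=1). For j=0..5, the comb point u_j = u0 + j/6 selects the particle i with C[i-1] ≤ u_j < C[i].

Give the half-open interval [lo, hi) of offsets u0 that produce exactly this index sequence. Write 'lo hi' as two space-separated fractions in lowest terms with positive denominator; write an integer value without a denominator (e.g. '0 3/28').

C = [0, 7/25, 13/25, 14/25, 17/25, 1]
j=0 picked index 1: u0 ∈ [0, 7/25)
j=1 picked index 2: u0 ∈ [17/150, 53/150)
j=2 picked index 2: u0 ∈ [-4/75, 14/75)
j=3 picked index 4: u0 ∈ [3/50, 9/50)
j=4 picked index 5: u0 ∈ [1/75, 1/3)
j=5 picked index 5: u0 ∈ [-23/150, 1/6)
intersection: [17/150, 1/6)

17/150 1/6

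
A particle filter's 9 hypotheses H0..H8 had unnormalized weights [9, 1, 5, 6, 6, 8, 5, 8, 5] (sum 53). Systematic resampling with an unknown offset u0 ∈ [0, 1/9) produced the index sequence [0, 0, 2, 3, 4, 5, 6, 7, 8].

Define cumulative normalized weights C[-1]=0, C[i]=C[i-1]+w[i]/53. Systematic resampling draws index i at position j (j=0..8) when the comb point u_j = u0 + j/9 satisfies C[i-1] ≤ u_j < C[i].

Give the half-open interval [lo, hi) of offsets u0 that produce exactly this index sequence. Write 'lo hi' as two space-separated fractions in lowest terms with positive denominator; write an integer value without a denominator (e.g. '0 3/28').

C = [9/53, 10/53, 15/53, 21/53, 27/53, 35/53, 40/53, 48/53, 1]
j=0 picked index 0: u0 ∈ [0, 9/53)
j=1 picked index 0: u0 ∈ [-1/9, 28/477)
j=2 picked index 2: u0 ∈ [-16/477, 29/477)
j=3 picked index 3: u0 ∈ [-8/159, 10/159)
j=4 picked index 4: u0 ∈ [-23/477, 31/477)
j=5 picked index 5: u0 ∈ [-22/477, 50/477)
j=6 picked index 6: u0 ∈ [-1/159, 14/159)
j=7 picked index 7: u0 ∈ [-11/477, 61/477)
j=8 picked index 8: u0 ∈ [8/477, 1/9)
intersection: [8/477, 28/477)

8/477 28/477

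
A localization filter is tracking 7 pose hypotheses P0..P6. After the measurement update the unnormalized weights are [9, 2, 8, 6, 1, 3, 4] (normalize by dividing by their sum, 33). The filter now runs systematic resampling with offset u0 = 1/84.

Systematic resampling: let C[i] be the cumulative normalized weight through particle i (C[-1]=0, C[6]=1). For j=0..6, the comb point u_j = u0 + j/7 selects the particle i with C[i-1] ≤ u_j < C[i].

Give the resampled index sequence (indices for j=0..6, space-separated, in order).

0 0 1 2 3 3 5

C = [3/11, 1/3, 19/33, 25/33, 26/33, 29/33, 1]
j=0: u_0=1/84 ∈ [0, 3/11) → index 0
j=1: u_1=13/84 ∈ [0, 3/11) → index 0
j=2: u_2=25/84 ∈ [3/11, 1/3) → index 1
j=3: u_3=37/84 ∈ [1/3, 19/33) → index 2
j=4: u_4=7/12 ∈ [19/33, 25/33) → index 3
j=5: u_5=61/84 ∈ [19/33, 25/33) → index 3
j=6: u_6=73/84 ∈ [26/33, 29/33) → index 5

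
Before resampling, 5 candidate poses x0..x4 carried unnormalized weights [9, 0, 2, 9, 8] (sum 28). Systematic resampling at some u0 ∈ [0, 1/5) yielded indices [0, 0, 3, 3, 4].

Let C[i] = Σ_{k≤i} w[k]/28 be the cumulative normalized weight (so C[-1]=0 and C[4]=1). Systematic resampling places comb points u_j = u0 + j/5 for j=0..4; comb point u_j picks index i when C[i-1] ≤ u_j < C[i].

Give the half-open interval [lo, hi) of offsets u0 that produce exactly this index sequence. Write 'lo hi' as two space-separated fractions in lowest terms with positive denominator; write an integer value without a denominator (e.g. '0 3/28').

0 4/35

C = [9/28, 9/28, 11/28, 5/7, 1]
j=0 picked index 0: u0 ∈ [0, 9/28)
j=1 picked index 0: u0 ∈ [-1/5, 17/140)
j=2 picked index 3: u0 ∈ [-1/140, 11/35)
j=3 picked index 3: u0 ∈ [-29/140, 4/35)
j=4 picked index 4: u0 ∈ [-3/35, 1/5)
intersection: [0, 4/35)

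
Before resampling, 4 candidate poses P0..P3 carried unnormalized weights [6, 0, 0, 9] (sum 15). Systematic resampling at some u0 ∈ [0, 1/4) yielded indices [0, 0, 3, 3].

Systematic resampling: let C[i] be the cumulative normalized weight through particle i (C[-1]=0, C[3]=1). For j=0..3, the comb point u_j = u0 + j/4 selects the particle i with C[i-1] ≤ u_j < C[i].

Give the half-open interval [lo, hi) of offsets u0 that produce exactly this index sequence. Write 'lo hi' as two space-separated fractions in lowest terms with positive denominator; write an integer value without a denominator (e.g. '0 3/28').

C = [2/5, 2/5, 2/5, 1]
j=0 picked index 0: u0 ∈ [0, 2/5)
j=1 picked index 0: u0 ∈ [-1/4, 3/20)
j=2 picked index 3: u0 ∈ [-1/10, 1/2)
j=3 picked index 3: u0 ∈ [-7/20, 1/4)
intersection: [0, 3/20)

0 3/20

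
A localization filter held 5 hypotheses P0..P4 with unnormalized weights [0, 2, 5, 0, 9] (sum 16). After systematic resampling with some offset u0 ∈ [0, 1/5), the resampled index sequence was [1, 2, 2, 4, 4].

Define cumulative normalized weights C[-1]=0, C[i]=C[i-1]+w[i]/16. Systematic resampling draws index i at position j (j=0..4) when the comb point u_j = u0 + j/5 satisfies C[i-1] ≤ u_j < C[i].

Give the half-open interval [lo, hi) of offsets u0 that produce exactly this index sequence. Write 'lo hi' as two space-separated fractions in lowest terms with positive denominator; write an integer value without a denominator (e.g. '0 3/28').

0 3/80

C = [0, 1/8, 7/16, 7/16, 1]
j=0 picked index 1: u0 ∈ [0, 1/8)
j=1 picked index 2: u0 ∈ [-3/40, 19/80)
j=2 picked index 2: u0 ∈ [-11/40, 3/80)
j=3 picked index 4: u0 ∈ [-13/80, 2/5)
j=4 picked index 4: u0 ∈ [-29/80, 1/5)
intersection: [0, 3/80)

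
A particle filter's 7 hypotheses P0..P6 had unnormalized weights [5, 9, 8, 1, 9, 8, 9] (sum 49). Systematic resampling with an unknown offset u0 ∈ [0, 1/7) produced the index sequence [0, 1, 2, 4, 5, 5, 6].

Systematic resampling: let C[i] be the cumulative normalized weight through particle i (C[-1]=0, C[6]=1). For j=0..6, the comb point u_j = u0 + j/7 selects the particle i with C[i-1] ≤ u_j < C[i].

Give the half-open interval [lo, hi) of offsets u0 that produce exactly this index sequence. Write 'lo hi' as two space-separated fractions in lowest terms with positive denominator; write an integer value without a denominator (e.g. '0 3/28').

C = [5/49, 2/7, 22/49, 23/49, 32/49, 40/49, 1]
j=0 picked index 0: u0 ∈ [0, 5/49)
j=1 picked index 1: u0 ∈ [-2/49, 1/7)
j=2 picked index 2: u0 ∈ [0, 8/49)
j=3 picked index 4: u0 ∈ [2/49, 11/49)
j=4 picked index 5: u0 ∈ [4/49, 12/49)
j=5 picked index 5: u0 ∈ [-3/49, 5/49)
j=6 picked index 6: u0 ∈ [-2/49, 1/7)
intersection: [4/49, 5/49)

4/49 5/49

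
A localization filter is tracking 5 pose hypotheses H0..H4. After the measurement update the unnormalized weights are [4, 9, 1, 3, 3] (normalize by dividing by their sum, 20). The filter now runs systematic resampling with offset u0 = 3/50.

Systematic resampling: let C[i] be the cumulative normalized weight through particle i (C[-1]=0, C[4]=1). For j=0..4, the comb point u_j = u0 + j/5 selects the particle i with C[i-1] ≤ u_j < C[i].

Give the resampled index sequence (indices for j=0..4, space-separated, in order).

0 1 1 2 4

C = [1/5, 13/20, 7/10, 17/20, 1]
j=0: u_0=3/50 ∈ [0, 1/5) → index 0
j=1: u_1=13/50 ∈ [1/5, 13/20) → index 1
j=2: u_2=23/50 ∈ [1/5, 13/20) → index 1
j=3: u_3=33/50 ∈ [13/20, 7/10) → index 2
j=4: u_4=43/50 ∈ [17/20, 1) → index 4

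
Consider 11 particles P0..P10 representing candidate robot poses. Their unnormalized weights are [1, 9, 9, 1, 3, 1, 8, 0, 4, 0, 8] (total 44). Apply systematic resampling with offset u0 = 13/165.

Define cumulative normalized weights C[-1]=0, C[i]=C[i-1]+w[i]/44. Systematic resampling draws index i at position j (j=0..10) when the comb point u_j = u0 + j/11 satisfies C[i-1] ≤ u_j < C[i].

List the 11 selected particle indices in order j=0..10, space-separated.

C = [1/44, 5/22, 19/44, 5/11, 23/44, 6/11, 8/11, 8/11, 9/11, 9/11, 1]
j=0: u_0=13/165 ∈ [1/44, 5/22) → index 1
j=1: u_1=28/165 ∈ [1/44, 5/22) → index 1
j=2: u_2=43/165 ∈ [5/22, 19/44) → index 2
j=3: u_3=58/165 ∈ [5/22, 19/44) → index 2
j=4: u_4=73/165 ∈ [19/44, 5/11) → index 3
j=5: u_5=8/15 ∈ [23/44, 6/11) → index 5
j=6: u_6=103/165 ∈ [6/11, 8/11) → index 6
j=7: u_7=118/165 ∈ [6/11, 8/11) → index 6
j=8: u_8=133/165 ∈ [8/11, 9/11) → index 8
j=9: u_9=148/165 ∈ [9/11, 1) → index 10
j=10: u_10=163/165 ∈ [9/11, 1) → index 10

1 1 2 2 3 5 6 6 8 10 10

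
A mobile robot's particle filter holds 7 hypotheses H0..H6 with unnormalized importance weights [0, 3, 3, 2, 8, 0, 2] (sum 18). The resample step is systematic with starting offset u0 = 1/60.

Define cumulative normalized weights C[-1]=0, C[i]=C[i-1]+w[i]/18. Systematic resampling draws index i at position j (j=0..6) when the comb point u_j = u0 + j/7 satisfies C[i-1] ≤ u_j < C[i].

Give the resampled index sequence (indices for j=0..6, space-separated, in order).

C = [0, 1/6, 1/3, 4/9, 8/9, 8/9, 1]
j=0: u_0=1/60 ∈ [0, 1/6) → index 1
j=1: u_1=67/420 ∈ [0, 1/6) → index 1
j=2: u_2=127/420 ∈ [1/6, 1/3) → index 2
j=3: u_3=187/420 ∈ [4/9, 8/9) → index 4
j=4: u_4=247/420 ∈ [4/9, 8/9) → index 4
j=5: u_5=307/420 ∈ [4/9, 8/9) → index 4
j=6: u_6=367/420 ∈ [4/9, 8/9) → index 4

1 1 2 4 4 4 4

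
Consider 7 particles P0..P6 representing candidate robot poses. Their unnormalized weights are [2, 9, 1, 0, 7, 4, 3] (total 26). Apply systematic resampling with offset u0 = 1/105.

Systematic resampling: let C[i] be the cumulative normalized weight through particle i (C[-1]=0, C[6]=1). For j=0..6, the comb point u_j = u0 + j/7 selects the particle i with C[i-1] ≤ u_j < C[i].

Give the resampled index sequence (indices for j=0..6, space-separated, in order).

C = [1/13, 11/26, 6/13, 6/13, 19/26, 23/26, 1]
j=0: u_0=1/105 ∈ [0, 1/13) → index 0
j=1: u_1=16/105 ∈ [1/13, 11/26) → index 1
j=2: u_2=31/105 ∈ [1/13, 11/26) → index 1
j=3: u_3=46/105 ∈ [11/26, 6/13) → index 2
j=4: u_4=61/105 ∈ [6/13, 19/26) → index 4
j=5: u_5=76/105 ∈ [6/13, 19/26) → index 4
j=6: u_6=13/15 ∈ [19/26, 23/26) → index 5

0 1 1 2 4 4 5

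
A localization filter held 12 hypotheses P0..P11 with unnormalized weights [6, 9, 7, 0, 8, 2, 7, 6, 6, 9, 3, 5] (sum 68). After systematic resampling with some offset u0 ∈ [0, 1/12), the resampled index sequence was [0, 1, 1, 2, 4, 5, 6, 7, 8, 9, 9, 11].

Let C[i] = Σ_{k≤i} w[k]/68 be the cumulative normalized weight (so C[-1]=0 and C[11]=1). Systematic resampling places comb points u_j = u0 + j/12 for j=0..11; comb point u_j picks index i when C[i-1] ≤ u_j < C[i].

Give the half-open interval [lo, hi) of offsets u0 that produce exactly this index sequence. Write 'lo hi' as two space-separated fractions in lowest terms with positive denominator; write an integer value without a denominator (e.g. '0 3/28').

C = [3/34, 15/68, 11/34, 11/34, 15/34, 8/17, 39/68, 45/68, 3/4, 15/17, 63/68, 1]
j=0 picked index 0: u0 ∈ [0, 3/34)
j=1 picked index 1: u0 ∈ [1/204, 7/51)
j=2 picked index 1: u0 ∈ [-4/51, 11/204)
j=3 picked index 2: u0 ∈ [-1/34, 5/68)
j=4 picked index 4: u0 ∈ [-1/102, 11/102)
j=5 picked index 5: u0 ∈ [5/204, 11/204)
j=6 picked index 6: u0 ∈ [-1/34, 5/68)
j=7 picked index 7: u0 ∈ [-1/102, 4/51)
j=8 picked index 8: u0 ∈ [-1/204, 1/12)
j=9 picked index 9: u0 ∈ [0, 9/68)
j=10 picked index 9: u0 ∈ [-1/12, 5/102)
j=11 picked index 11: u0 ∈ [1/102, 1/12)
intersection: [5/204, 5/102)

5/204 5/102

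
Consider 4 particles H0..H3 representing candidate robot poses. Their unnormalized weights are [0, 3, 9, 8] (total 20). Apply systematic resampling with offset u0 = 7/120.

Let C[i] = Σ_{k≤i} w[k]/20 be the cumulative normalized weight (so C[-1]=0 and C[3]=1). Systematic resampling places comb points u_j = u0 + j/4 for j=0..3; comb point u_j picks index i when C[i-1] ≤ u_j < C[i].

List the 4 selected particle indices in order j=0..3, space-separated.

C = [0, 3/20, 3/5, 1]
j=0: u_0=7/120 ∈ [0, 3/20) → index 1
j=1: u_1=37/120 ∈ [3/20, 3/5) → index 2
j=2: u_2=67/120 ∈ [3/20, 3/5) → index 2
j=3: u_3=97/120 ∈ [3/5, 1) → index 3

1 2 2 3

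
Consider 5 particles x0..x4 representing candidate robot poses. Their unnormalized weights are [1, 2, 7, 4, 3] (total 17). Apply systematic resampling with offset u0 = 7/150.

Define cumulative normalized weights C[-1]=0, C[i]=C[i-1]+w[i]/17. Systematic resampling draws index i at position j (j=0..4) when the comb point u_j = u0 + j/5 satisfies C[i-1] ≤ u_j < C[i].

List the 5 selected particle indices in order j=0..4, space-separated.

C = [1/17, 3/17, 10/17, 14/17, 1]
j=0: u_0=7/150 ∈ [0, 1/17) → index 0
j=1: u_1=37/150 ∈ [3/17, 10/17) → index 2
j=2: u_2=67/150 ∈ [3/17, 10/17) → index 2
j=3: u_3=97/150 ∈ [10/17, 14/17) → index 3
j=4: u_4=127/150 ∈ [14/17, 1) → index 4

0 2 2 3 4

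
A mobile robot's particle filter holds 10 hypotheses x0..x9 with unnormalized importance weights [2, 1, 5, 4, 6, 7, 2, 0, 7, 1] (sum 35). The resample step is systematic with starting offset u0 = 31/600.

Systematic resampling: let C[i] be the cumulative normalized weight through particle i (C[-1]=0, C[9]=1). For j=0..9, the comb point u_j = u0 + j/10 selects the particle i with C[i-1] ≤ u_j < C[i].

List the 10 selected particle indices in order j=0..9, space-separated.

C = [2/35, 3/35, 8/35, 12/35, 18/35, 5/7, 27/35, 27/35, 34/35, 1]
j=0: u_0=31/600 ∈ [0, 2/35) → index 0
j=1: u_1=91/600 ∈ [3/35, 8/35) → index 2
j=2: u_2=151/600 ∈ [8/35, 12/35) → index 3
j=3: u_3=211/600 ∈ [12/35, 18/35) → index 4
j=4: u_4=271/600 ∈ [12/35, 18/35) → index 4
j=5: u_5=331/600 ∈ [18/35, 5/7) → index 5
j=6: u_6=391/600 ∈ [18/35, 5/7) → index 5
j=7: u_7=451/600 ∈ [5/7, 27/35) → index 6
j=8: u_8=511/600 ∈ [27/35, 34/35) → index 8
j=9: u_9=571/600 ∈ [27/35, 34/35) → index 8

0 2 3 4 4 5 5 6 8 8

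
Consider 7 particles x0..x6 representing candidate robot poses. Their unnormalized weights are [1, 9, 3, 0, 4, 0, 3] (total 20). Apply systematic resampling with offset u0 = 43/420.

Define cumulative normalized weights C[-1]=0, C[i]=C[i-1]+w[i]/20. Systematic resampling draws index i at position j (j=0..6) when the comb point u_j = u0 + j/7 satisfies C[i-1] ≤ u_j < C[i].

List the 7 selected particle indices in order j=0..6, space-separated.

C = [1/20, 1/2, 13/20, 13/20, 17/20, 17/20, 1]
j=0: u_0=43/420 ∈ [1/20, 1/2) → index 1
j=1: u_1=103/420 ∈ [1/20, 1/2) → index 1
j=2: u_2=163/420 ∈ [1/20, 1/2) → index 1
j=3: u_3=223/420 ∈ [1/2, 13/20) → index 2
j=4: u_4=283/420 ∈ [13/20, 17/20) → index 4
j=5: u_5=49/60 ∈ [13/20, 17/20) → index 4
j=6: u_6=403/420 ∈ [17/20, 1) → index 6

1 1 1 2 4 4 6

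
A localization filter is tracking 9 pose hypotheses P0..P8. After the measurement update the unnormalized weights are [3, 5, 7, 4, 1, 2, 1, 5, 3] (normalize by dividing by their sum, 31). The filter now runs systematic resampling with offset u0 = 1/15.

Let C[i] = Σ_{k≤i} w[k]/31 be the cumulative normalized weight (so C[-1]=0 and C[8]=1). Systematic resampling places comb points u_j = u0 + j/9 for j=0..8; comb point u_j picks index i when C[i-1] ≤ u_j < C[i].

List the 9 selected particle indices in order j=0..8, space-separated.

0 1 2 2 3 4 6 7 8

C = [3/31, 8/31, 15/31, 19/31, 20/31, 22/31, 23/31, 28/31, 1]
j=0: u_0=1/15 ∈ [0, 3/31) → index 0
j=1: u_1=8/45 ∈ [3/31, 8/31) → index 1
j=2: u_2=13/45 ∈ [8/31, 15/31) → index 2
j=3: u_3=2/5 ∈ [8/31, 15/31) → index 2
j=4: u_4=23/45 ∈ [15/31, 19/31) → index 3
j=5: u_5=28/45 ∈ [19/31, 20/31) → index 4
j=6: u_6=11/15 ∈ [22/31, 23/31) → index 6
j=7: u_7=38/45 ∈ [23/31, 28/31) → index 7
j=8: u_8=43/45 ∈ [28/31, 1) → index 8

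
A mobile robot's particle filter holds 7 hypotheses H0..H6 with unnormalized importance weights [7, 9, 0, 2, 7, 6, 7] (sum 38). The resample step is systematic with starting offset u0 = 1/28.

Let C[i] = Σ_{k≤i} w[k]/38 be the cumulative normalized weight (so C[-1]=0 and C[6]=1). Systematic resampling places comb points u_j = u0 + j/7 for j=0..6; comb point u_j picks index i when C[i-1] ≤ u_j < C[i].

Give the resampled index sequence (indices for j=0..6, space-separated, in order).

0 0 1 3 4 5 6

C = [7/38, 8/19, 8/19, 9/19, 25/38, 31/38, 1]
j=0: u_0=1/28 ∈ [0, 7/38) → index 0
j=1: u_1=5/28 ∈ [0, 7/38) → index 0
j=2: u_2=9/28 ∈ [7/38, 8/19) → index 1
j=3: u_3=13/28 ∈ [8/19, 9/19) → index 3
j=4: u_4=17/28 ∈ [9/19, 25/38) → index 4
j=5: u_5=3/4 ∈ [25/38, 31/38) → index 5
j=6: u_6=25/28 ∈ [31/38, 1) → index 6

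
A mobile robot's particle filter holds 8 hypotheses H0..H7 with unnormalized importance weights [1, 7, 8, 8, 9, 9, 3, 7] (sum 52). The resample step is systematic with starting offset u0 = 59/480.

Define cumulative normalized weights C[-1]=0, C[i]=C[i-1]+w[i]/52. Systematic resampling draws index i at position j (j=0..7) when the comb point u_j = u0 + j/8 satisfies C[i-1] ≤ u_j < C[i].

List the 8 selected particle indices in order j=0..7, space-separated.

1 2 3 4 4 5 7 7

C = [1/52, 2/13, 4/13, 6/13, 33/52, 21/26, 45/52, 1]
j=0: u_0=59/480 ∈ [1/52, 2/13) → index 1
j=1: u_1=119/480 ∈ [2/13, 4/13) → index 2
j=2: u_2=179/480 ∈ [4/13, 6/13) → index 3
j=3: u_3=239/480 ∈ [6/13, 33/52) → index 4
j=4: u_4=299/480 ∈ [6/13, 33/52) → index 4
j=5: u_5=359/480 ∈ [33/52, 21/26) → index 5
j=6: u_6=419/480 ∈ [45/52, 1) → index 7
j=7: u_7=479/480 ∈ [45/52, 1) → index 7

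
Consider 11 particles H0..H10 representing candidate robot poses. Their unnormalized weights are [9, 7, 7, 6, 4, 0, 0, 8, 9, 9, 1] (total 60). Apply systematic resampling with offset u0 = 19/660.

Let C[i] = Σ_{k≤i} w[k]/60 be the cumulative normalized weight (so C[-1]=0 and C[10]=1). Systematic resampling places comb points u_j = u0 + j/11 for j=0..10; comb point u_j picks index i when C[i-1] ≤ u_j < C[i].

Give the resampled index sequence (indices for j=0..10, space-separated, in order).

C = [3/20, 4/15, 23/60, 29/60, 11/20, 11/20, 11/20, 41/60, 5/6, 59/60, 1]
j=0: u_0=19/660 ∈ [0, 3/20) → index 0
j=1: u_1=79/660 ∈ [0, 3/20) → index 0
j=2: u_2=139/660 ∈ [3/20, 4/15) → index 1
j=3: u_3=199/660 ∈ [4/15, 23/60) → index 2
j=4: u_4=259/660 ∈ [23/60, 29/60) → index 3
j=5: u_5=29/60 ∈ [29/60, 11/20) → index 4
j=6: u_6=379/660 ∈ [11/20, 41/60) → index 7
j=7: u_7=439/660 ∈ [11/20, 41/60) → index 7
j=8: u_8=499/660 ∈ [41/60, 5/6) → index 8
j=9: u_9=559/660 ∈ [5/6, 59/60) → index 9
j=10: u_10=619/660 ∈ [5/6, 59/60) → index 9

0 0 1 2 3 4 7 7 8 9 9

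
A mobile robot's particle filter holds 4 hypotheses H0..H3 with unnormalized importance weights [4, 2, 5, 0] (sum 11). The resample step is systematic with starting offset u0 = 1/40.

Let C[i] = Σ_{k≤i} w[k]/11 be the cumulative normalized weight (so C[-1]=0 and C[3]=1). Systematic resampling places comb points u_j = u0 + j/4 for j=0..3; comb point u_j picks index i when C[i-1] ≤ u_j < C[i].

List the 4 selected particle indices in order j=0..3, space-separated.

C = [4/11, 6/11, 1, 1]
j=0: u_0=1/40 ∈ [0, 4/11) → index 0
j=1: u_1=11/40 ∈ [0, 4/11) → index 0
j=2: u_2=21/40 ∈ [4/11, 6/11) → index 1
j=3: u_3=31/40 ∈ [6/11, 1) → index 2

0 0 1 2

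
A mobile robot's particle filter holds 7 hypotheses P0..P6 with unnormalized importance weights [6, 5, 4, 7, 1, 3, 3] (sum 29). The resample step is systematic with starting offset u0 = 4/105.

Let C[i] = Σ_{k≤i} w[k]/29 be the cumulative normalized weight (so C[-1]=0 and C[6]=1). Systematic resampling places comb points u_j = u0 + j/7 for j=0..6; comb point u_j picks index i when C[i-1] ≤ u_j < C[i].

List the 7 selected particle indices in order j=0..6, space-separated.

0 0 1 2 3 3 5

C = [6/29, 11/29, 15/29, 22/29, 23/29, 26/29, 1]
j=0: u_0=4/105 ∈ [0, 6/29) → index 0
j=1: u_1=19/105 ∈ [0, 6/29) → index 0
j=2: u_2=34/105 ∈ [6/29, 11/29) → index 1
j=3: u_3=7/15 ∈ [11/29, 15/29) → index 2
j=4: u_4=64/105 ∈ [15/29, 22/29) → index 3
j=5: u_5=79/105 ∈ [15/29, 22/29) → index 3
j=6: u_6=94/105 ∈ [23/29, 26/29) → index 5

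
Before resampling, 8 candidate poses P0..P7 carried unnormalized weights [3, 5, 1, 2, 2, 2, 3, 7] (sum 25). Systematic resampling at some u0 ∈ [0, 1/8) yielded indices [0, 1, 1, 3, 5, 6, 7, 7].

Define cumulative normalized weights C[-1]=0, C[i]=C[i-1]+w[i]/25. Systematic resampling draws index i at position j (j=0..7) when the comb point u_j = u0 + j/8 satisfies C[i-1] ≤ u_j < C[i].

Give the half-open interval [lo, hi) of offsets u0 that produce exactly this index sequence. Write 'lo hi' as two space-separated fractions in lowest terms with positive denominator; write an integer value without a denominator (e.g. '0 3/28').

1/50 13/200

C = [3/25, 8/25, 9/25, 11/25, 13/25, 3/5, 18/25, 1]
j=0 picked index 0: u0 ∈ [0, 3/25)
j=1 picked index 1: u0 ∈ [-1/200, 39/200)
j=2 picked index 1: u0 ∈ [-13/100, 7/100)
j=3 picked index 3: u0 ∈ [-3/200, 13/200)
j=4 picked index 5: u0 ∈ [1/50, 1/10)
j=5 picked index 6: u0 ∈ [-1/40, 19/200)
j=6 picked index 7: u0 ∈ [-3/100, 1/4)
j=7 picked index 7: u0 ∈ [-31/200, 1/8)
intersection: [1/50, 13/200)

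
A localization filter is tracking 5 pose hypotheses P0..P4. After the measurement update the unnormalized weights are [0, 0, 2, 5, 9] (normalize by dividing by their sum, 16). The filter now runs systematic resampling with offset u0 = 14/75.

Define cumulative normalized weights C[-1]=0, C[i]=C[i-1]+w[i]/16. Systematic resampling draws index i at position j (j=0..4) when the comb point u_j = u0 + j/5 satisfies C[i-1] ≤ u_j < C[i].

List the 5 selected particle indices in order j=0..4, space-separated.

C = [0, 0, 1/8, 7/16, 1]
j=0: u_0=14/75 ∈ [1/8, 7/16) → index 3
j=1: u_1=29/75 ∈ [1/8, 7/16) → index 3
j=2: u_2=44/75 ∈ [7/16, 1) → index 4
j=3: u_3=59/75 ∈ [7/16, 1) → index 4
j=4: u_4=74/75 ∈ [7/16, 1) → index 4

3 3 4 4 4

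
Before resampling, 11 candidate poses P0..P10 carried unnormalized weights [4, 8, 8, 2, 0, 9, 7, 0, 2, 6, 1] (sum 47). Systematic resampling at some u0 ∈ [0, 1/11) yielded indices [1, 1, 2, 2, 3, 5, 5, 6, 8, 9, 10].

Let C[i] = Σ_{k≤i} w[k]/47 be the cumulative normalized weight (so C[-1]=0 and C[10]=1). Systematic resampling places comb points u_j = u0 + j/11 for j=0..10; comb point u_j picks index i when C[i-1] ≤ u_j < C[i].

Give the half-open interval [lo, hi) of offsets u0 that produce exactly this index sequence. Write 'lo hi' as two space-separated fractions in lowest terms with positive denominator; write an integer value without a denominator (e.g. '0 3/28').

4/47 1/11

C = [4/47, 12/47, 20/47, 22/47, 22/47, 31/47, 38/47, 38/47, 40/47, 46/47, 1]
j=0 picked index 1: u0 ∈ [4/47, 12/47)
j=1 picked index 1: u0 ∈ [-3/517, 85/517)
j=2 picked index 2: u0 ∈ [38/517, 126/517)
j=3 picked index 2: u0 ∈ [-9/517, 79/517)
j=4 picked index 3: u0 ∈ [32/517, 54/517)
j=5 picked index 5: u0 ∈ [7/517, 106/517)
j=6 picked index 5: u0 ∈ [-40/517, 59/517)
j=7 picked index 6: u0 ∈ [12/517, 89/517)
j=8 picked index 8: u0 ∈ [42/517, 64/517)
j=9 picked index 9: u0 ∈ [17/517, 83/517)
j=10 picked index 10: u0 ∈ [36/517, 1/11)
intersection: [4/47, 1/11)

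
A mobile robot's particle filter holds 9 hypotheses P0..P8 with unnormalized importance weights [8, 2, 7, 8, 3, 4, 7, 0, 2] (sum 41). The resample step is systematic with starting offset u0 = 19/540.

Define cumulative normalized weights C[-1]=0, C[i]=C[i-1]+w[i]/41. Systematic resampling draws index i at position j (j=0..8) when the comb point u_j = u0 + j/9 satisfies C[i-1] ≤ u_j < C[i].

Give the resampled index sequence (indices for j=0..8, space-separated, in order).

0 0 2 2 3 3 5 6 6

C = [8/41, 10/41, 17/41, 25/41, 28/41, 32/41, 39/41, 39/41, 1]
j=0: u_0=19/540 ∈ [0, 8/41) → index 0
j=1: u_1=79/540 ∈ [0, 8/41) → index 0
j=2: u_2=139/540 ∈ [10/41, 17/41) → index 2
j=3: u_3=199/540 ∈ [10/41, 17/41) → index 2
j=4: u_4=259/540 ∈ [17/41, 25/41) → index 3
j=5: u_5=319/540 ∈ [17/41, 25/41) → index 3
j=6: u_6=379/540 ∈ [28/41, 32/41) → index 5
j=7: u_7=439/540 ∈ [32/41, 39/41) → index 6
j=8: u_8=499/540 ∈ [32/41, 39/41) → index 6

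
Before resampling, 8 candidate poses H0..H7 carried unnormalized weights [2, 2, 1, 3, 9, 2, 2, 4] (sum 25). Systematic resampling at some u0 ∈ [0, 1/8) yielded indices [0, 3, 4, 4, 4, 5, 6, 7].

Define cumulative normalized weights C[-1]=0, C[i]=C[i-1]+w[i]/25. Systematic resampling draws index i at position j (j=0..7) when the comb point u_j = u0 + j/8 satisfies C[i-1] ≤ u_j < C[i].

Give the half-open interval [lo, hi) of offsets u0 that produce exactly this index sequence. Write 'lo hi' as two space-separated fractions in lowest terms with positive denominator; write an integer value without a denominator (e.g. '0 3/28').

C = [2/25, 4/25, 1/5, 8/25, 17/25, 19/25, 21/25, 1]
j=0 picked index 0: u0 ∈ [0, 2/25)
j=1 picked index 3: u0 ∈ [3/40, 39/200)
j=2 picked index 4: u0 ∈ [7/100, 43/100)
j=3 picked index 4: u0 ∈ [-11/200, 61/200)
j=4 picked index 4: u0 ∈ [-9/50, 9/50)
j=5 picked index 5: u0 ∈ [11/200, 27/200)
j=6 picked index 6: u0 ∈ [1/100, 9/100)
j=7 picked index 7: u0 ∈ [-7/200, 1/8)
intersection: [3/40, 2/25)

3/40 2/25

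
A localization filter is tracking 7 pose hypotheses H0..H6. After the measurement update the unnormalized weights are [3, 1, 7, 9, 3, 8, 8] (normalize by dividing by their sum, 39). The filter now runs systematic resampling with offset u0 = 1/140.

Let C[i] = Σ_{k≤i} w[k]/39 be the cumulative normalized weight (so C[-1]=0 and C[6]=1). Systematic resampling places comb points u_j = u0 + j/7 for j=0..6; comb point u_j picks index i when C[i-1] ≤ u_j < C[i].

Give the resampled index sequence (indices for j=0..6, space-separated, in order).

C = [1/13, 4/39, 11/39, 20/39, 23/39, 31/39, 1]
j=0: u_0=1/140 ∈ [0, 1/13) → index 0
j=1: u_1=3/20 ∈ [4/39, 11/39) → index 2
j=2: u_2=41/140 ∈ [11/39, 20/39) → index 3
j=3: u_3=61/140 ∈ [11/39, 20/39) → index 3
j=4: u_4=81/140 ∈ [20/39, 23/39) → index 4
j=5: u_5=101/140 ∈ [23/39, 31/39) → index 5
j=6: u_6=121/140 ∈ [31/39, 1) → index 6

0 2 3 3 4 5 6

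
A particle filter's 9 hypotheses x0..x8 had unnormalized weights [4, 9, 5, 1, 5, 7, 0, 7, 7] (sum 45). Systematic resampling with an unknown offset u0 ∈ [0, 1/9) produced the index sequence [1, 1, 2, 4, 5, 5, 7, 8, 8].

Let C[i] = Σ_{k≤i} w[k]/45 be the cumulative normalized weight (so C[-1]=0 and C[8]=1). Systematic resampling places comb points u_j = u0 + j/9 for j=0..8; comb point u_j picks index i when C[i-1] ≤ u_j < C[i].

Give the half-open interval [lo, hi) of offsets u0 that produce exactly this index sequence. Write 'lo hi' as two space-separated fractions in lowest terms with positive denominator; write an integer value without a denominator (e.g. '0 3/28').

4/45 1/9

C = [4/45, 13/45, 2/5, 19/45, 8/15, 31/45, 31/45, 38/45, 1]
j=0 picked index 1: u0 ∈ [4/45, 13/45)
j=1 picked index 1: u0 ∈ [-1/45, 8/45)
j=2 picked index 2: u0 ∈ [1/15, 8/45)
j=3 picked index 4: u0 ∈ [4/45, 1/5)
j=4 picked index 5: u0 ∈ [4/45, 11/45)
j=5 picked index 5: u0 ∈ [-1/45, 2/15)
j=6 picked index 7: u0 ∈ [1/45, 8/45)
j=7 picked index 8: u0 ∈ [1/15, 2/9)
j=8 picked index 8: u0 ∈ [-2/45, 1/9)
intersection: [4/45, 1/9)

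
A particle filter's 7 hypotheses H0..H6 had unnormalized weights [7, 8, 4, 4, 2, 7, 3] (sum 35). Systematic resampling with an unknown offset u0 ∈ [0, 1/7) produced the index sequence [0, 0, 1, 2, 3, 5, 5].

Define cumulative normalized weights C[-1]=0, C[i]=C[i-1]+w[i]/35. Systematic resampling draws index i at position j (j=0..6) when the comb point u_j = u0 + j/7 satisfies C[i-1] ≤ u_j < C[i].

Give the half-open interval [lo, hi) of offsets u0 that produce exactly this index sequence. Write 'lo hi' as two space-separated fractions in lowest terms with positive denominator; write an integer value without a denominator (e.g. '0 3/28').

0 2/35

C = [1/5, 3/7, 19/35, 23/35, 5/7, 32/35, 1]
j=0 picked index 0: u0 ∈ [0, 1/5)
j=1 picked index 0: u0 ∈ [-1/7, 2/35)
j=2 picked index 1: u0 ∈ [-3/35, 1/7)
j=3 picked index 2: u0 ∈ [0, 4/35)
j=4 picked index 3: u0 ∈ [-1/35, 3/35)
j=5 picked index 5: u0 ∈ [0, 1/5)
j=6 picked index 5: u0 ∈ [-1/7, 2/35)
intersection: [0, 2/35)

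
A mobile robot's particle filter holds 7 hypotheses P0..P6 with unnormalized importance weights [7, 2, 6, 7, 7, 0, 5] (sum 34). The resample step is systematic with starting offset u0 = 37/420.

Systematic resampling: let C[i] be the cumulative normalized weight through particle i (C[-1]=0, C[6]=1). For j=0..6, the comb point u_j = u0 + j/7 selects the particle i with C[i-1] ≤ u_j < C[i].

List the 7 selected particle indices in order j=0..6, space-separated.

C = [7/34, 9/34, 15/34, 11/17, 29/34, 29/34, 1]
j=0: u_0=37/420 ∈ [0, 7/34) → index 0
j=1: u_1=97/420 ∈ [7/34, 9/34) → index 1
j=2: u_2=157/420 ∈ [9/34, 15/34) → index 2
j=3: u_3=31/60 ∈ [15/34, 11/17) → index 3
j=4: u_4=277/420 ∈ [11/17, 29/34) → index 4
j=5: u_5=337/420 ∈ [11/17, 29/34) → index 4
j=6: u_6=397/420 ∈ [29/34, 1) → index 6

0 1 2 3 4 4 6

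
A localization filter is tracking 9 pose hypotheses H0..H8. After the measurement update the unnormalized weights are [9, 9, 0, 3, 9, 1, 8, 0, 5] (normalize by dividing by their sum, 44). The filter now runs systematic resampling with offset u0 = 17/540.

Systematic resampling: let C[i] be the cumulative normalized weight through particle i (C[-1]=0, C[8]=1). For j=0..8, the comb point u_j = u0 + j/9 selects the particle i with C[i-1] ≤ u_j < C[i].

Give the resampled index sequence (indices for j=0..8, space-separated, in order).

C = [9/44, 9/22, 9/22, 21/44, 15/22, 31/44, 39/44, 39/44, 1]
j=0: u_0=17/540 ∈ [0, 9/44) → index 0
j=1: u_1=77/540 ∈ [0, 9/44) → index 0
j=2: u_2=137/540 ∈ [9/44, 9/22) → index 1
j=3: u_3=197/540 ∈ [9/44, 9/22) → index 1
j=4: u_4=257/540 ∈ [9/22, 21/44) → index 3
j=5: u_5=317/540 ∈ [21/44, 15/22) → index 4
j=6: u_6=377/540 ∈ [15/22, 31/44) → index 5
j=7: u_7=437/540 ∈ [31/44, 39/44) → index 6
j=8: u_8=497/540 ∈ [39/44, 1) → index 8

0 0 1 1 3 4 5 6 8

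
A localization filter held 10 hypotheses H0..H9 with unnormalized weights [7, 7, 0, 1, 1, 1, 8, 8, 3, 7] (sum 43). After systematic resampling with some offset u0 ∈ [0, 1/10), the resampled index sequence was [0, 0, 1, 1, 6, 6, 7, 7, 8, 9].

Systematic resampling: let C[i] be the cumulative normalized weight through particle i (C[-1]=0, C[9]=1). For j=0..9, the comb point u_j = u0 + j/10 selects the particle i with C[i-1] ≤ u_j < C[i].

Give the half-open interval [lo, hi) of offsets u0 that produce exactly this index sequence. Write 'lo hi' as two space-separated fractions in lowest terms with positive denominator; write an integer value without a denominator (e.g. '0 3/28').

C = [7/43, 14/43, 14/43, 15/43, 16/43, 17/43, 25/43, 33/43, 36/43, 1]
j=0 picked index 0: u0 ∈ [0, 7/43)
j=1 picked index 0: u0 ∈ [-1/10, 27/430)
j=2 picked index 1: u0 ∈ [-8/215, 27/215)
j=3 picked index 1: u0 ∈ [-59/430, 11/430)
j=4 picked index 6: u0 ∈ [-1/215, 39/215)
j=5 picked index 6: u0 ∈ [-9/86, 7/86)
j=6 picked index 7: u0 ∈ [-4/215, 36/215)
j=7 picked index 7: u0 ∈ [-51/430, 29/430)
j=8 picked index 8: u0 ∈ [-7/215, 8/215)
j=9 picked index 9: u0 ∈ [-27/430, 1/10)
intersection: [0, 11/430)

0 11/430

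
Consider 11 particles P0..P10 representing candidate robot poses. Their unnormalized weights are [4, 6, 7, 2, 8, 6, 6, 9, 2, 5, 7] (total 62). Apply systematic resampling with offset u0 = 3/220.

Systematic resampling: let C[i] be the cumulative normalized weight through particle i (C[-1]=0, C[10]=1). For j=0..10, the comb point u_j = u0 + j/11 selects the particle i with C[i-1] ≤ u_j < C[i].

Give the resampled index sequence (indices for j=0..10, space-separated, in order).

C = [2/31, 5/31, 17/62, 19/62, 27/62, 33/62, 39/62, 24/31, 25/31, 55/62, 1]
j=0: u_0=3/220 ∈ [0, 2/31) → index 0
j=1: u_1=23/220 ∈ [2/31, 5/31) → index 1
j=2: u_2=43/220 ∈ [5/31, 17/62) → index 2
j=3: u_3=63/220 ∈ [17/62, 19/62) → index 3
j=4: u_4=83/220 ∈ [19/62, 27/62) → index 4
j=5: u_5=103/220 ∈ [27/62, 33/62) → index 5
j=6: u_6=123/220 ∈ [33/62, 39/62) → index 6
j=7: u_7=13/20 ∈ [39/62, 24/31) → index 7
j=8: u_8=163/220 ∈ [39/62, 24/31) → index 7
j=9: u_9=183/220 ∈ [25/31, 55/62) → index 9
j=10: u_10=203/220 ∈ [55/62, 1) → index 10

0 1 2 3 4 5 6 7 7 9 10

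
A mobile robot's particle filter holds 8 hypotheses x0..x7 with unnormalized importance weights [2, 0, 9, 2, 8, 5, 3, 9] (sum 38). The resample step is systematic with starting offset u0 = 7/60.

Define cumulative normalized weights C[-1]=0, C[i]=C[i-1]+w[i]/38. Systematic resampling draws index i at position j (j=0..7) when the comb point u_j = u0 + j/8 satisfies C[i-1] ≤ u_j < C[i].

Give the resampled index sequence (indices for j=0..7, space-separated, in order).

C = [1/19, 1/19, 11/38, 13/38, 21/38, 13/19, 29/38, 1]
j=0: u_0=7/60 ∈ [1/19, 11/38) → index 2
j=1: u_1=29/120 ∈ [1/19, 11/38) → index 2
j=2: u_2=11/30 ∈ [13/38, 21/38) → index 4
j=3: u_3=59/120 ∈ [13/38, 21/38) → index 4
j=4: u_4=37/60 ∈ [21/38, 13/19) → index 5
j=5: u_5=89/120 ∈ [13/19, 29/38) → index 6
j=6: u_6=13/15 ∈ [29/38, 1) → index 7
j=7: u_7=119/120 ∈ [29/38, 1) → index 7

2 2 4 4 5 6 7 7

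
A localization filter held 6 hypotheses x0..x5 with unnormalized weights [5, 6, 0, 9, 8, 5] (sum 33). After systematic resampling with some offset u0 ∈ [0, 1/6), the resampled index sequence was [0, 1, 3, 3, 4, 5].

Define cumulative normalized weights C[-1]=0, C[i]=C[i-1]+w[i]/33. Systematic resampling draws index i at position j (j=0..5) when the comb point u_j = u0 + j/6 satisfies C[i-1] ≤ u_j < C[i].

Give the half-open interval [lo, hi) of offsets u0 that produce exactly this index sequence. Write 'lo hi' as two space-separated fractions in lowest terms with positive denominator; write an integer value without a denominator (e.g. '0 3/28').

C = [5/33, 1/3, 1/3, 20/33, 28/33, 1]
j=0 picked index 0: u0 ∈ [0, 5/33)
j=1 picked index 1: u0 ∈ [-1/66, 1/6)
j=2 picked index 3: u0 ∈ [0, 3/11)
j=3 picked index 3: u0 ∈ [-1/6, 7/66)
j=4 picked index 4: u0 ∈ [-2/33, 2/11)
j=5 picked index 5: u0 ∈ [1/66, 1/6)
intersection: [1/66, 7/66)

1/66 7/66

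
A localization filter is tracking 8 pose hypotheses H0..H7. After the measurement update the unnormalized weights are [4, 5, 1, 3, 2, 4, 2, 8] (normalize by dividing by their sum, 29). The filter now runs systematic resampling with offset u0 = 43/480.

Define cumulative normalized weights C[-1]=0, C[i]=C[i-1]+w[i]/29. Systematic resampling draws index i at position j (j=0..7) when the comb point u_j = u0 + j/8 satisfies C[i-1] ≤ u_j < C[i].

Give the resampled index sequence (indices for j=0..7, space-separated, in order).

C = [4/29, 9/29, 10/29, 13/29, 15/29, 19/29, 21/29, 1]
j=0: u_0=43/480 ∈ [0, 4/29) → index 0
j=1: u_1=103/480 ∈ [4/29, 9/29) → index 1
j=2: u_2=163/480 ∈ [9/29, 10/29) → index 2
j=3: u_3=223/480 ∈ [13/29, 15/29) → index 4
j=4: u_4=283/480 ∈ [15/29, 19/29) → index 5
j=5: u_5=343/480 ∈ [19/29, 21/29) → index 6
j=6: u_6=403/480 ∈ [21/29, 1) → index 7
j=7: u_7=463/480 ∈ [21/29, 1) → index 7

0 1 2 4 5 6 7 7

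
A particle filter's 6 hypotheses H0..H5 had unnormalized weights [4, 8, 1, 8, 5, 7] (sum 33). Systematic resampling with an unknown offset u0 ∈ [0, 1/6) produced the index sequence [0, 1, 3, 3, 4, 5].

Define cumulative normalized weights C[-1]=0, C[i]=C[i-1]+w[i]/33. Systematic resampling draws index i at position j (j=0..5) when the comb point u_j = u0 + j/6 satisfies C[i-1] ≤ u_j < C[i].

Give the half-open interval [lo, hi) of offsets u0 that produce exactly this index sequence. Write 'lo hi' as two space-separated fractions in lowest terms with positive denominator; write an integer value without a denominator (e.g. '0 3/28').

2/33 4/33

C = [4/33, 4/11, 13/33, 7/11, 26/33, 1]
j=0 picked index 0: u0 ∈ [0, 4/33)
j=1 picked index 1: u0 ∈ [-1/22, 13/66)
j=2 picked index 3: u0 ∈ [2/33, 10/33)
j=3 picked index 3: u0 ∈ [-7/66, 3/22)
j=4 picked index 4: u0 ∈ [-1/33, 4/33)
j=5 picked index 5: u0 ∈ [-1/22, 1/6)
intersection: [2/33, 4/33)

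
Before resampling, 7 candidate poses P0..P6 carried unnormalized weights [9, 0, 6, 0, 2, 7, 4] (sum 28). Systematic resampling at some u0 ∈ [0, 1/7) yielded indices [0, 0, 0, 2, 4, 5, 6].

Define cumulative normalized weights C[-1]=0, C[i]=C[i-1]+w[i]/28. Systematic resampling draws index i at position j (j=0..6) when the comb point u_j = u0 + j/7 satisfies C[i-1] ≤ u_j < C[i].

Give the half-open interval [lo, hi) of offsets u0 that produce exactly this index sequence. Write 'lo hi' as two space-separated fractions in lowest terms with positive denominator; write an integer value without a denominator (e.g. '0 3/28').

0 1/28

C = [9/28, 9/28, 15/28, 15/28, 17/28, 6/7, 1]
j=0 picked index 0: u0 ∈ [0, 9/28)
j=1 picked index 0: u0 ∈ [-1/7, 5/28)
j=2 picked index 0: u0 ∈ [-2/7, 1/28)
j=3 picked index 2: u0 ∈ [-3/28, 3/28)
j=4 picked index 4: u0 ∈ [-1/28, 1/28)
j=5 picked index 5: u0 ∈ [-3/28, 1/7)
j=6 picked index 6: u0 ∈ [0, 1/7)
intersection: [0, 1/28)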